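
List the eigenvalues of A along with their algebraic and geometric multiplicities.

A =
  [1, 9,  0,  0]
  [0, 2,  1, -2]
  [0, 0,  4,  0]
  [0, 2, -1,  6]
λ = 1: alg = 1, geom = 1; λ = 4: alg = 3, geom = 2

Step 1 — factor the characteristic polynomial to read off the algebraic multiplicities:
  χ_A(x) = (x - 4)^3*(x - 1)

Step 2 — compute geometric multiplicities via the rank-nullity identity g(λ) = n − rank(A − λI):
  rank(A − (1)·I) = 3, so dim ker(A − (1)·I) = n − 3 = 1
  rank(A − (4)·I) = 2, so dim ker(A − (4)·I) = n − 2 = 2

Summary:
  λ = 1: algebraic multiplicity = 1, geometric multiplicity = 1
  λ = 4: algebraic multiplicity = 3, geometric multiplicity = 2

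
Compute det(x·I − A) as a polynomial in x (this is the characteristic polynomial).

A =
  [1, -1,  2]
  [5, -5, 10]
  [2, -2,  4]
x^3

Expanding det(x·I − A) (e.g. by cofactor expansion or by noting that A is similar to its Jordan form J, which has the same characteristic polynomial as A) gives
  χ_A(x) = x^3
which factors as x^3. The eigenvalues (with algebraic multiplicities) are λ = 0 with multiplicity 3.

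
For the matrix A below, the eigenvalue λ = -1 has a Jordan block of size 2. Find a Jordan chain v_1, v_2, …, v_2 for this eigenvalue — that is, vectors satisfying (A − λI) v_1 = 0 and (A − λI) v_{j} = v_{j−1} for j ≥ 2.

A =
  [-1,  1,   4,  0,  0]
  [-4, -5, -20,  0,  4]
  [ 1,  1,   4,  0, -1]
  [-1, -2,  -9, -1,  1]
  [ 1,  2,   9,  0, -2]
A Jordan chain for λ = -1 of length 2:
v_1 = (0, -4, 1, -1, 1)ᵀ
v_2 = (1, 0, 0, 0, 0)ᵀ

Let N = A − (-1)·I. We want v_2 with N^2 v_2 = 0 but N^1 v_2 ≠ 0; then v_{j-1} := N · v_j for j = 2, …, 2.

Pick v_2 = (1, 0, 0, 0, 0)ᵀ.
Then v_1 = N · v_2 = (0, -4, 1, -1, 1)ᵀ.

Sanity check: (A − (-1)·I) v_1 = (0, 0, 0, 0, 0)ᵀ = 0. ✓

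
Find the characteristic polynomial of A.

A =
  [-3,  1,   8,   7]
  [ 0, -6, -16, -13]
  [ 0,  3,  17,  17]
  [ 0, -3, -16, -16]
x^4 + 8*x^3 + 18*x^2 - 27

Expanding det(x·I − A) (e.g. by cofactor expansion or by noting that A is similar to its Jordan form J, which has the same characteristic polynomial as A) gives
  χ_A(x) = x^4 + 8*x^3 + 18*x^2 - 27
which factors as (x - 1)*(x + 3)^3. The eigenvalues (with algebraic multiplicities) are λ = -3 with multiplicity 3, λ = 1 with multiplicity 1.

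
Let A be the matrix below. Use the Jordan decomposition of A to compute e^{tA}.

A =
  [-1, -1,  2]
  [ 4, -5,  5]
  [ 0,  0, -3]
e^{tA} =
  [2*t*exp(-3*t) + exp(-3*t), -t*exp(-3*t), -t^2*exp(-3*t)/2 + 2*t*exp(-3*t)]
  [4*t*exp(-3*t), -2*t*exp(-3*t) + exp(-3*t), -t^2*exp(-3*t) + 5*t*exp(-3*t)]
  [0, 0, exp(-3*t)]

Strategy: write A = P · J · P⁻¹ where J is a Jordan canonical form, so e^{tA} = P · e^{tJ} · P⁻¹, and e^{tJ} can be computed block-by-block.

A has Jordan form
J =
  [-3,  1,  0]
  [ 0, -3,  1]
  [ 0,  0, -3]
(up to reordering of blocks).

Per-block formulas:
  For a 3×3 Jordan block J_3(-3): exp(t · J_3(-3)) = e^(-3t)·(I + t·N + (t^2/2)·N^2), where N is the 3×3 nilpotent shift.

After assembling e^{tJ} and conjugating by P, we get:

e^{tA} =
  [2*t*exp(-3*t) + exp(-3*t), -t*exp(-3*t), -t^2*exp(-3*t)/2 + 2*t*exp(-3*t)]
  [4*t*exp(-3*t), -2*t*exp(-3*t) + exp(-3*t), -t^2*exp(-3*t) + 5*t*exp(-3*t)]
  [0, 0, exp(-3*t)]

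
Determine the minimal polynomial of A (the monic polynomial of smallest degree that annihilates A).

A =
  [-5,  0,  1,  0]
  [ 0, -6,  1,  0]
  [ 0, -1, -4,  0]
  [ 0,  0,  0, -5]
x^3 + 15*x^2 + 75*x + 125

The characteristic polynomial is χ_A(x) = (x + 5)^4, so the eigenvalues are known. The minimal polynomial is
  m_A(x) = Π_λ (x − λ)^{k_λ}
where k_λ is the size of the *largest* Jordan block for λ (equivalently, the smallest k with (A − λI)^k v = 0 for every generalised eigenvector v of λ).

  λ = -5: largest Jordan block has size 3, contributing (x + 5)^3

So m_A(x) = (x + 5)^3 = x^3 + 15*x^2 + 75*x + 125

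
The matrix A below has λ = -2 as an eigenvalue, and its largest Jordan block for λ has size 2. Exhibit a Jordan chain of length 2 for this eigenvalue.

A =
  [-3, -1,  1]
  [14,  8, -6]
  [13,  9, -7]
A Jordan chain for λ = -2 of length 2:
v_1 = (1, -2, -1)ᵀ
v_2 = (2, -3, 0)ᵀ

Let N = A − (-2)·I. We want v_2 with N^2 v_2 = 0 but N^1 v_2 ≠ 0; then v_{j-1} := N · v_j for j = 2, …, 2.

Pick v_2 = (2, -3, 0)ᵀ.
Then v_1 = N · v_2 = (1, -2, -1)ᵀ.

Sanity check: (A − (-2)·I) v_1 = (0, 0, 0)ᵀ = 0. ✓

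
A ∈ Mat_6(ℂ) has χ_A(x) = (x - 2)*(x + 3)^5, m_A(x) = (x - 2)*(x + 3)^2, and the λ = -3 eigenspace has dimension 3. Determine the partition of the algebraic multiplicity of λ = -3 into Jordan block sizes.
Block sizes for λ = -3: [2, 2, 1]

Step 1 — from the characteristic polynomial, algebraic multiplicity of λ = -3 is 5. From dim ker(A − (-3)·I) = 3, there are exactly 3 Jordan blocks for λ = -3.
Step 2 — from the minimal polynomial, the factor (x + 3)^2 tells us the largest block for λ = -3 has size 2.
Step 3 — with total size 5, 3 blocks, and largest block 2, the block sizes (in nonincreasing order) are [2, 2, 1].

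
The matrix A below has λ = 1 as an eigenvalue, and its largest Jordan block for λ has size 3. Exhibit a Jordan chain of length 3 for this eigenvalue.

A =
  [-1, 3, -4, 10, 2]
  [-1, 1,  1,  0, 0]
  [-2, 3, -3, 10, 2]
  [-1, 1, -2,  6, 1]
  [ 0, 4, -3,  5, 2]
A Jordan chain for λ = 1 of length 3:
v_1 = (-1, 0, -1, 0, -3)ᵀ
v_2 = (-2, -1, -2, -1, 0)ᵀ
v_3 = (1, 0, 0, 0, 0)ᵀ

Let N = A − (1)·I. We want v_3 with N^3 v_3 = 0 but N^2 v_3 ≠ 0; then v_{j-1} := N · v_j for j = 3, …, 2.

Pick v_3 = (1, 0, 0, 0, 0)ᵀ.
Then v_2 = N · v_3 = (-2, -1, -2, -1, 0)ᵀ.
Then v_1 = N · v_2 = (-1, 0, -1, 0, -3)ᵀ.

Sanity check: (A − (1)·I) v_1 = (0, 0, 0, 0, 0)ᵀ = 0. ✓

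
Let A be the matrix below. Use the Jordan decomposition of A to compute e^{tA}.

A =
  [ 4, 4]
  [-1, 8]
e^{tA} =
  [-2*t*exp(6*t) + exp(6*t), 4*t*exp(6*t)]
  [-t*exp(6*t), 2*t*exp(6*t) + exp(6*t)]

Strategy: write A = P · J · P⁻¹ where J is a Jordan canonical form, so e^{tA} = P · e^{tJ} · P⁻¹, and e^{tJ} can be computed block-by-block.

A has Jordan form
J =
  [6, 1]
  [0, 6]
(up to reordering of blocks).

Per-block formulas:
  For a 2×2 Jordan block J_2(6): exp(t · J_2(6)) = e^(6t)·(I + t·N), where N is the 2×2 nilpotent shift.

After assembling e^{tJ} and conjugating by P, we get:

e^{tA} =
  [-2*t*exp(6*t) + exp(6*t), 4*t*exp(6*t)]
  [-t*exp(6*t), 2*t*exp(6*t) + exp(6*t)]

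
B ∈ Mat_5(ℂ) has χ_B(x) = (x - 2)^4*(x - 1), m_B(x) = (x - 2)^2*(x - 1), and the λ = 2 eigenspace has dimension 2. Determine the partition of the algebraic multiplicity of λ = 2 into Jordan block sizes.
Block sizes for λ = 2: [2, 2]

Step 1 — from the characteristic polynomial, algebraic multiplicity of λ = 2 is 4. From dim ker(B − (2)·I) = 2, there are exactly 2 Jordan blocks for λ = 2.
Step 2 — from the minimal polynomial, the factor (x − 2)^2 tells us the largest block for λ = 2 has size 2.
Step 3 — with total size 4, 2 blocks, and largest block 2, the block sizes (in nonincreasing order) are [2, 2].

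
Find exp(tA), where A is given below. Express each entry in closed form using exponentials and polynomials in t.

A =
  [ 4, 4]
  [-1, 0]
e^{tA} =
  [2*t*exp(2*t) + exp(2*t), 4*t*exp(2*t)]
  [-t*exp(2*t), -2*t*exp(2*t) + exp(2*t)]

Strategy: write A = P · J · P⁻¹ where J is a Jordan canonical form, so e^{tA} = P · e^{tJ} · P⁻¹, and e^{tJ} can be computed block-by-block.

A has Jordan form
J =
  [2, 1]
  [0, 2]
(up to reordering of blocks).

Per-block formulas:
  For a 2×2 Jordan block J_2(2): exp(t · J_2(2)) = e^(2t)·(I + t·N), where N is the 2×2 nilpotent shift.

After assembling e^{tJ} and conjugating by P, we get:

e^{tA} =
  [2*t*exp(2*t) + exp(2*t), 4*t*exp(2*t)]
  [-t*exp(2*t), -2*t*exp(2*t) + exp(2*t)]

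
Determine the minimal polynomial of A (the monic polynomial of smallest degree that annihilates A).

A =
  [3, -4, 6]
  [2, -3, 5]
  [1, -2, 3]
x^3 - 3*x^2 + 3*x - 1

The characteristic polynomial is χ_A(x) = (x - 1)^3, so the eigenvalues are known. The minimal polynomial is
  m_A(x) = Π_λ (x − λ)^{k_λ}
where k_λ is the size of the *largest* Jordan block for λ (equivalently, the smallest k with (A − λI)^k v = 0 for every generalised eigenvector v of λ).

  λ = 1: largest Jordan block has size 3, contributing (x − 1)^3

So m_A(x) = (x - 1)^3 = x^3 - 3*x^2 + 3*x - 1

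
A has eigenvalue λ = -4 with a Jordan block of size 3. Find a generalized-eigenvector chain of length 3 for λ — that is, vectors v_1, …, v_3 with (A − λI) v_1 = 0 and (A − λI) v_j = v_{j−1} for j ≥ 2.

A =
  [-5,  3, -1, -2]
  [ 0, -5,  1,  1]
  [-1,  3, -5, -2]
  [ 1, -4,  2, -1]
A Jordan chain for λ = -4 of length 3:
v_1 = (-1, 0, -1, 1)ᵀ
v_2 = (3, -1, 3, -4)ᵀ
v_3 = (0, 1, 0, 0)ᵀ

Let N = A − (-4)·I. We want v_3 with N^3 v_3 = 0 but N^2 v_3 ≠ 0; then v_{j-1} := N · v_j for j = 3, …, 2.

Pick v_3 = (0, 1, 0, 0)ᵀ.
Then v_2 = N · v_3 = (3, -1, 3, -4)ᵀ.
Then v_1 = N · v_2 = (-1, 0, -1, 1)ᵀ.

Sanity check: (A − (-4)·I) v_1 = (0, 0, 0, 0)ᵀ = 0. ✓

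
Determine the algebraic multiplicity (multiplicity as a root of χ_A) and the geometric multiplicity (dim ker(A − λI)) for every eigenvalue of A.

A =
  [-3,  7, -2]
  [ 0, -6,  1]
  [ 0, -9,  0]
λ = -3: alg = 3, geom = 1

Step 1 — factor the characteristic polynomial to read off the algebraic multiplicities:
  χ_A(x) = (x + 3)^3

Step 2 — compute geometric multiplicities via the rank-nullity identity g(λ) = n − rank(A − λI):
  rank(A − (-3)·I) = 2, so dim ker(A − (-3)·I) = n − 2 = 1

Summary:
  λ = -3: algebraic multiplicity = 3, geometric multiplicity = 1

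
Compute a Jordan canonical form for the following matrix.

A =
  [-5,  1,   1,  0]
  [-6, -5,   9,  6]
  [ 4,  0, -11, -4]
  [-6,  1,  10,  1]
J_3(-5) ⊕ J_1(-5)

The characteristic polynomial is
  det(x·I − A) = x^4 + 20*x^3 + 150*x^2 + 500*x + 625 = (x + 5)^4

Eigenvalues and multiplicities (the geometric multiplicity of λ is n − rank(A − λI), which equals the number of Jordan blocks for λ):
  λ = -5: algebraic multiplicity = 4, geometric multiplicity = 2

Determining the block sizes for each eigenvalue:
  λ = -5: with am = 4 and gm = 2, the partition is not yet determined (e.g. several partitions of 4 into 2 parts exist). Let N = A − (-5)·I. Computing rank(N^1) = 2, rank(N^2) = 1, rank(N^3) = 0; the number of blocks of size ≥ j is rank(N^{j−1}) − rank(N^j), giving [2, 1, 1]. So we have 1 block(s) of size 3, 1 block(s) of size 1 → block sizes [3, 1]

Assembling the blocks gives a Jordan form
J =
  [-5,  1,  0,  0]
  [ 0, -5,  1,  0]
  [ 0,  0, -5,  0]
  [ 0,  0,  0, -5]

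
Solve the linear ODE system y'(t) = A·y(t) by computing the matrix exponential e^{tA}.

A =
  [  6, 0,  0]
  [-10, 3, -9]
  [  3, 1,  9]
e^{tA} =
  [exp(6*t), 0, 0]
  [3*t^2*exp(6*t)/2 - 10*t*exp(6*t), -3*t*exp(6*t) + exp(6*t), -9*t*exp(6*t)]
  [-t^2*exp(6*t)/2 + 3*t*exp(6*t), t*exp(6*t), 3*t*exp(6*t) + exp(6*t)]

Strategy: write A = P · J · P⁻¹ where J is a Jordan canonical form, so e^{tA} = P · e^{tJ} · P⁻¹, and e^{tJ} can be computed block-by-block.

A has Jordan form
J =
  [6, 1, 0]
  [0, 6, 1]
  [0, 0, 6]
(up to reordering of blocks).

Per-block formulas:
  For a 3×3 Jordan block J_3(6): exp(t · J_3(6)) = e^(6t)·(I + t·N + (t^2/2)·N^2), where N is the 3×3 nilpotent shift.

After assembling e^{tJ} and conjugating by P, we get:

e^{tA} =
  [exp(6*t), 0, 0]
  [3*t^2*exp(6*t)/2 - 10*t*exp(6*t), -3*t*exp(6*t) + exp(6*t), -9*t*exp(6*t)]
  [-t^2*exp(6*t)/2 + 3*t*exp(6*t), t*exp(6*t), 3*t*exp(6*t) + exp(6*t)]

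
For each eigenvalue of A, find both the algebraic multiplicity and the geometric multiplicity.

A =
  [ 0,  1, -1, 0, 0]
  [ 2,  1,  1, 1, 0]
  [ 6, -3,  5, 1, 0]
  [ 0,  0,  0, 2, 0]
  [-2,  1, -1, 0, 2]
λ = 2: alg = 5, geom = 3

Step 1 — factor the characteristic polynomial to read off the algebraic multiplicities:
  χ_A(x) = (x - 2)^5

Step 2 — compute geometric multiplicities via the rank-nullity identity g(λ) = n − rank(A − λI):
  rank(A − (2)·I) = 2, so dim ker(A − (2)·I) = n − 2 = 3

Summary:
  λ = 2: algebraic multiplicity = 5, geometric multiplicity = 3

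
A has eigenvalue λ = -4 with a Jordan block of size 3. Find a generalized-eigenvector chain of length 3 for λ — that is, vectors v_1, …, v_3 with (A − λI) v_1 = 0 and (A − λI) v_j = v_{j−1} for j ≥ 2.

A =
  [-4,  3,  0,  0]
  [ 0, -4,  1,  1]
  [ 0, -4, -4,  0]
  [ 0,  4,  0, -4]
A Jordan chain for λ = -4 of length 3:
v_1 = (3, 0, -4, 4)ᵀ
v_2 = (0, 1, 0, 0)ᵀ
v_3 = (0, 0, 1, 0)ᵀ

Let N = A − (-4)·I. We want v_3 with N^3 v_3 = 0 but N^2 v_3 ≠ 0; then v_{j-1} := N · v_j for j = 3, …, 2.

Pick v_3 = (0, 0, 1, 0)ᵀ.
Then v_2 = N · v_3 = (0, 1, 0, 0)ᵀ.
Then v_1 = N · v_2 = (3, 0, -4, 4)ᵀ.

Sanity check: (A − (-4)·I) v_1 = (0, 0, 0, 0)ᵀ = 0. ✓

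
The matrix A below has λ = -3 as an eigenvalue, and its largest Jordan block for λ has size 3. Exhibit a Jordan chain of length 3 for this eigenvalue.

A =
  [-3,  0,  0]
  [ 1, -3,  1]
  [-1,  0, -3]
A Jordan chain for λ = -3 of length 3:
v_1 = (0, -1, 0)ᵀ
v_2 = (0, 1, -1)ᵀ
v_3 = (1, 0, 0)ᵀ

Let N = A − (-3)·I. We want v_3 with N^3 v_3 = 0 but N^2 v_3 ≠ 0; then v_{j-1} := N · v_j for j = 3, …, 2.

Pick v_3 = (1, 0, 0)ᵀ.
Then v_2 = N · v_3 = (0, 1, -1)ᵀ.
Then v_1 = N · v_2 = (0, -1, 0)ᵀ.

Sanity check: (A − (-3)·I) v_1 = (0, 0, 0)ᵀ = 0. ✓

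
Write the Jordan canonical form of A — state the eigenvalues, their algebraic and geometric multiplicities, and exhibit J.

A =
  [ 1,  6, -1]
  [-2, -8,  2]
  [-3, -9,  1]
J_3(-2)

The characteristic polynomial is
  det(x·I − A) = x^3 + 6*x^2 + 12*x + 8 = (x + 2)^3

Eigenvalues and multiplicities (the geometric multiplicity of λ is n − rank(A − λI), which equals the number of Jordan blocks for λ):
  λ = -2: algebraic multiplicity = 3, geometric multiplicity = 1

Determining the block sizes for each eigenvalue:
  λ = -2: one block (gm = 1), so the single block has size am = 3 → block sizes [3]

Assembling the blocks gives a Jordan form
J =
  [-2,  1,  0]
  [ 0, -2,  1]
  [ 0,  0, -2]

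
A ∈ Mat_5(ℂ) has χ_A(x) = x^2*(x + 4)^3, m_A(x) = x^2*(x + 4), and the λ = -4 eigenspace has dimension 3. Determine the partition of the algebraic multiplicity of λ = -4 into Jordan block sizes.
Block sizes for λ = -4: [1, 1, 1]

Step 1 — from the characteristic polynomial, algebraic multiplicity of λ = -4 is 3. From dim ker(A − (-4)·I) = 3, there are exactly 3 Jordan blocks for λ = -4.
Step 2 — from the minimal polynomial, the factor (x + 4) tells us the largest block for λ = -4 has size 1.
Step 3 — with total size 3, 3 blocks, and largest block 1, the block sizes (in nonincreasing order) are [1, 1, 1].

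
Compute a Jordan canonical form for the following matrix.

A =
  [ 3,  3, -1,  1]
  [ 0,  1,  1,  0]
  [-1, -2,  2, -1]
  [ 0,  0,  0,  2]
J_3(2) ⊕ J_1(2)

The characteristic polynomial is
  det(x·I − A) = x^4 - 8*x^3 + 24*x^2 - 32*x + 16 = (x - 2)^4

Eigenvalues and multiplicities (the geometric multiplicity of λ is n − rank(A − λI), which equals the number of Jordan blocks for λ):
  λ = 2: algebraic multiplicity = 4, geometric multiplicity = 2

Determining the block sizes for each eigenvalue:
  λ = 2: with am = 4 and gm = 2, the partition is not yet determined (e.g. several partitions of 4 into 2 parts exist). Let N = A − (2)·I. Computing rank(N^1) = 2, rank(N^2) = 1, rank(N^3) = 0; the number of blocks of size ≥ j is rank(N^{j−1}) − rank(N^j), giving [2, 1, 1]. So we have 1 block(s) of size 3, 1 block(s) of size 1 → block sizes [3, 1]

Assembling the blocks gives a Jordan form
J =
  [2, 1, 0, 0]
  [0, 2, 1, 0]
  [0, 0, 2, 0]
  [0, 0, 0, 2]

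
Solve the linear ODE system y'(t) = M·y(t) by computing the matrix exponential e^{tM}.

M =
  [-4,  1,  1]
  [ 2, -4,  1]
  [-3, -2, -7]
e^{tM} =
  [t*exp(-5*t) + exp(-5*t), t*exp(-5*t), t*exp(-5*t)]
  [t^2*exp(-5*t)/2 + 2*t*exp(-5*t), t^2*exp(-5*t)/2 + t*exp(-5*t) + exp(-5*t), t^2*exp(-5*t)/2 + t*exp(-5*t)]
  [-t^2*exp(-5*t)/2 - 3*t*exp(-5*t), -t^2*exp(-5*t)/2 - 2*t*exp(-5*t), -t^2*exp(-5*t)/2 - 2*t*exp(-5*t) + exp(-5*t)]

Strategy: write M = P · J · P⁻¹ where J is a Jordan canonical form, so e^{tM} = P · e^{tJ} · P⁻¹, and e^{tJ} can be computed block-by-block.

M has Jordan form
J =
  [-5,  1,  0]
  [ 0, -5,  1]
  [ 0,  0, -5]
(up to reordering of blocks).

Per-block formulas:
  For a 3×3 Jordan block J_3(-5): exp(t · J_3(-5)) = e^(-5t)·(I + t·N + (t^2/2)·N^2), where N is the 3×3 nilpotent shift.

After assembling e^{tJ} and conjugating by P, we get:

e^{tM} =
  [t*exp(-5*t) + exp(-5*t), t*exp(-5*t), t*exp(-5*t)]
  [t^2*exp(-5*t)/2 + 2*t*exp(-5*t), t^2*exp(-5*t)/2 + t*exp(-5*t) + exp(-5*t), t^2*exp(-5*t)/2 + t*exp(-5*t)]
  [-t^2*exp(-5*t)/2 - 3*t*exp(-5*t), -t^2*exp(-5*t)/2 - 2*t*exp(-5*t), -t^2*exp(-5*t)/2 - 2*t*exp(-5*t) + exp(-5*t)]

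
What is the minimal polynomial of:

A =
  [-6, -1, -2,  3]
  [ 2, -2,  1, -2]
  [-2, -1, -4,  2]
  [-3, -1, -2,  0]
x^3 + 9*x^2 + 27*x + 27

The characteristic polynomial is χ_A(x) = (x + 3)^4, so the eigenvalues are known. The minimal polynomial is
  m_A(x) = Π_λ (x − λ)^{k_λ}
where k_λ is the size of the *largest* Jordan block for λ (equivalently, the smallest k with (A − λI)^k v = 0 for every generalised eigenvector v of λ).

  λ = -3: largest Jordan block has size 3, contributing (x + 3)^3

So m_A(x) = (x + 3)^3 = x^3 + 9*x^2 + 27*x + 27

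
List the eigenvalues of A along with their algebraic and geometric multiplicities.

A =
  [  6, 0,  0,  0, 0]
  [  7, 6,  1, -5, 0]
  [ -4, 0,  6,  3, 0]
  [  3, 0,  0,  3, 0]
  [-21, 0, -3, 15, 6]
λ = 3: alg = 1, geom = 1; λ = 6: alg = 4, geom = 2

Step 1 — factor the characteristic polynomial to read off the algebraic multiplicities:
  χ_A(x) = (x - 6)^4*(x - 3)

Step 2 — compute geometric multiplicities via the rank-nullity identity g(λ) = n − rank(A − λI):
  rank(A − (3)·I) = 4, so dim ker(A − (3)·I) = n − 4 = 1
  rank(A − (6)·I) = 3, so dim ker(A − (6)·I) = n − 3 = 2

Summary:
  λ = 3: algebraic multiplicity = 1, geometric multiplicity = 1
  λ = 6: algebraic multiplicity = 4, geometric multiplicity = 2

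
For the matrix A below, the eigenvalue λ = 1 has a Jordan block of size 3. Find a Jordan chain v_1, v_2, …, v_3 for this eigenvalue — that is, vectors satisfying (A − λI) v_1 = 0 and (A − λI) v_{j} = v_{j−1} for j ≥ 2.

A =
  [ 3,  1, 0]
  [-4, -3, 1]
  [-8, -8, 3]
A Jordan chain for λ = 1 of length 3:
v_1 = (-2, 4, 8)ᵀ
v_2 = (1, -4, -8)ᵀ
v_3 = (0, 1, 0)ᵀ

Let N = A − (1)·I. We want v_3 with N^3 v_3 = 0 but N^2 v_3 ≠ 0; then v_{j-1} := N · v_j for j = 3, …, 2.

Pick v_3 = (0, 1, 0)ᵀ.
Then v_2 = N · v_3 = (1, -4, -8)ᵀ.
Then v_1 = N · v_2 = (-2, 4, 8)ᵀ.

Sanity check: (A − (1)·I) v_1 = (0, 0, 0)ᵀ = 0. ✓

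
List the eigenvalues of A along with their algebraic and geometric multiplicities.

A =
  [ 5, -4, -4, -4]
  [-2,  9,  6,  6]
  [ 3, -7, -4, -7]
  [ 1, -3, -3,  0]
λ = 1: alg = 1, geom = 1; λ = 3: alg = 3, geom = 2

Step 1 — factor the characteristic polynomial to read off the algebraic multiplicities:
  χ_A(x) = (x - 3)^3*(x - 1)

Step 2 — compute geometric multiplicities via the rank-nullity identity g(λ) = n − rank(A − λI):
  rank(A − (1)·I) = 3, so dim ker(A − (1)·I) = n − 3 = 1
  rank(A − (3)·I) = 2, so dim ker(A − (3)·I) = n − 2 = 2

Summary:
  λ = 1: algebraic multiplicity = 1, geometric multiplicity = 1
  λ = 3: algebraic multiplicity = 3, geometric multiplicity = 2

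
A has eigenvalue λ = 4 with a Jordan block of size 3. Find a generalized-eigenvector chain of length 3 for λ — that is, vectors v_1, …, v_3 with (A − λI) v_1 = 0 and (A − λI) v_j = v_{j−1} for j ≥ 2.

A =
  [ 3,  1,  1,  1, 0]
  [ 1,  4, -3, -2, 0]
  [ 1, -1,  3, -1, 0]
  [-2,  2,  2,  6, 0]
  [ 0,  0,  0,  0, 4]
A Jordan chain for λ = 4 of length 3:
v_1 = (1, 0, -1, 2, 0)ᵀ
v_2 = (-1, 1, 1, -2, 0)ᵀ
v_3 = (1, 0, 0, 0, 0)ᵀ

Let N = A − (4)·I. We want v_3 with N^3 v_3 = 0 but N^2 v_3 ≠ 0; then v_{j-1} := N · v_j for j = 3, …, 2.

Pick v_3 = (1, 0, 0, 0, 0)ᵀ.
Then v_2 = N · v_3 = (-1, 1, 1, -2, 0)ᵀ.
Then v_1 = N · v_2 = (1, 0, -1, 2, 0)ᵀ.

Sanity check: (A − (4)·I) v_1 = (0, 0, 0, 0, 0)ᵀ = 0. ✓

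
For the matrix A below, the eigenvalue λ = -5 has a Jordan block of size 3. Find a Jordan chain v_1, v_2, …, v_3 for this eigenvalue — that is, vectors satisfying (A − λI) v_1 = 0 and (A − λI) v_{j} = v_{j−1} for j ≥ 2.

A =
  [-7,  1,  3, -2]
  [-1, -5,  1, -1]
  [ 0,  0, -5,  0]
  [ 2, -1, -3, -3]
A Jordan chain for λ = -5 of length 3:
v_1 = (-1, 0, 0, 1)ᵀ
v_2 = (-2, -1, 0, 2)ᵀ
v_3 = (1, 0, 0, 0)ᵀ

Let N = A − (-5)·I. We want v_3 with N^3 v_3 = 0 but N^2 v_3 ≠ 0; then v_{j-1} := N · v_j for j = 3, …, 2.

Pick v_3 = (1, 0, 0, 0)ᵀ.
Then v_2 = N · v_3 = (-2, -1, 0, 2)ᵀ.
Then v_1 = N · v_2 = (-1, 0, 0, 1)ᵀ.

Sanity check: (A − (-5)·I) v_1 = (0, 0, 0, 0)ᵀ = 0. ✓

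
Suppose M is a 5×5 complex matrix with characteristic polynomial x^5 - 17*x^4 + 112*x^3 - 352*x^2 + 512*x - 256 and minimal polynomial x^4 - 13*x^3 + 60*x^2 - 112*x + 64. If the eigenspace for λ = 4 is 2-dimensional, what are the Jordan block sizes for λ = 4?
Block sizes for λ = 4: [3, 1]

Step 1 — from the characteristic polynomial, algebraic multiplicity of λ = 4 is 4. From dim ker(M − (4)·I) = 2, there are exactly 2 Jordan blocks for λ = 4.
Step 2 — from the minimal polynomial, the factor (x − 4)^3 tells us the largest block for λ = 4 has size 3.
Step 3 — with total size 4, 2 blocks, and largest block 3, the block sizes (in nonincreasing order) are [3, 1].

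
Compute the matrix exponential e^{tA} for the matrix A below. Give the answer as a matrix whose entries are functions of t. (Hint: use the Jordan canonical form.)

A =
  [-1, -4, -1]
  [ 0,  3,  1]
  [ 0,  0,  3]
e^{tA} =
  [exp(-t), -exp(3*t) + exp(-t), -t*exp(3*t)]
  [0, exp(3*t), t*exp(3*t)]
  [0, 0, exp(3*t)]

Strategy: write A = P · J · P⁻¹ where J is a Jordan canonical form, so e^{tA} = P · e^{tJ} · P⁻¹, and e^{tJ} can be computed block-by-block.

A has Jordan form
J =
  [-1, 0, 0]
  [ 0, 3, 1]
  [ 0, 0, 3]
(up to reordering of blocks).

Per-block formulas:
  For a 2×2 Jordan block J_2(3): exp(t · J_2(3)) = e^(3t)·(I + t·N), where N is the 2×2 nilpotent shift.
  For a 1×1 block at λ = -1: exp(t · [-1]) = [e^(-1t)].

After assembling e^{tJ} and conjugating by P, we get:

e^{tA} =
  [exp(-t), -exp(3*t) + exp(-t), -t*exp(3*t)]
  [0, exp(3*t), t*exp(3*t)]
  [0, 0, exp(3*t)]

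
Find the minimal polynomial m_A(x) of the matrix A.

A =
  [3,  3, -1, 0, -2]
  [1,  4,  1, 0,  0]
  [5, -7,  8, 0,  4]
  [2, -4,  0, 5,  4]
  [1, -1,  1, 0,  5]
x^3 - 15*x^2 + 75*x - 125

The characteristic polynomial is χ_A(x) = (x - 5)^5, so the eigenvalues are known. The minimal polynomial is
  m_A(x) = Π_λ (x − λ)^{k_λ}
where k_λ is the size of the *largest* Jordan block for λ (equivalently, the smallest k with (A − λI)^k v = 0 for every generalised eigenvector v of λ).

  λ = 5: largest Jordan block has size 3, contributing (x − 5)^3

So m_A(x) = (x - 5)^3 = x^3 - 15*x^2 + 75*x - 125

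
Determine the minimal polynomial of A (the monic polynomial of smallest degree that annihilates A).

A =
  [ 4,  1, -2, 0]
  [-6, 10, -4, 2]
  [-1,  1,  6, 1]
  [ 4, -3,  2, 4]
x^2 - 12*x + 36

The characteristic polynomial is χ_A(x) = (x - 6)^4, so the eigenvalues are known. The minimal polynomial is
  m_A(x) = Π_λ (x − λ)^{k_λ}
where k_λ is the size of the *largest* Jordan block for λ (equivalently, the smallest k with (A − λI)^k v = 0 for every generalised eigenvector v of λ).

  λ = 6: largest Jordan block has size 2, contributing (x − 6)^2

So m_A(x) = (x - 6)^2 = x^2 - 12*x + 36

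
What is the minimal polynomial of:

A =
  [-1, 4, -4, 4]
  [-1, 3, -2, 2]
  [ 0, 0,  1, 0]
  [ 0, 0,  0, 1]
x^2 - 2*x + 1

The characteristic polynomial is χ_A(x) = (x - 1)^4, so the eigenvalues are known. The minimal polynomial is
  m_A(x) = Π_λ (x − λ)^{k_λ}
where k_λ is the size of the *largest* Jordan block for λ (equivalently, the smallest k with (A − λI)^k v = 0 for every generalised eigenvector v of λ).

  λ = 1: largest Jordan block has size 2, contributing (x − 1)^2

So m_A(x) = (x - 1)^2 = x^2 - 2*x + 1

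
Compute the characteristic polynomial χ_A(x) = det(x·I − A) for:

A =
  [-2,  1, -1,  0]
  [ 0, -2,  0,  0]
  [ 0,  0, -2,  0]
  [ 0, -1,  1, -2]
x^4 + 8*x^3 + 24*x^2 + 32*x + 16

Expanding det(x·I − A) (e.g. by cofactor expansion or by noting that A is similar to its Jordan form J, which has the same characteristic polynomial as A) gives
  χ_A(x) = x^4 + 8*x^3 + 24*x^2 + 32*x + 16
which factors as (x + 2)^4. The eigenvalues (with algebraic multiplicities) are λ = -2 with multiplicity 4.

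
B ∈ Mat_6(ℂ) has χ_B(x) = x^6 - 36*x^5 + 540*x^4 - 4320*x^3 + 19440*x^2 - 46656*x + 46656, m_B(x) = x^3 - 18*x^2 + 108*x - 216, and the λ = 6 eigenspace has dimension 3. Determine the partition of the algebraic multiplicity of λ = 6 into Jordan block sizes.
Block sizes for λ = 6: [3, 2, 1]

Step 1 — from the characteristic polynomial, algebraic multiplicity of λ = 6 is 6. From dim ker(B − (6)·I) = 3, there are exactly 3 Jordan blocks for λ = 6.
Step 2 — from the minimal polynomial, the factor (x − 6)^3 tells us the largest block for λ = 6 has size 3.
Step 3 — with total size 6, 3 blocks, and largest block 3, the block sizes (in nonincreasing order) are [3, 2, 1].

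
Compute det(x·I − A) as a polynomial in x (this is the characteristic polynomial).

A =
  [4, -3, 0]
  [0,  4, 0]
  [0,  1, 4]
x^3 - 12*x^2 + 48*x - 64

Expanding det(x·I − A) (e.g. by cofactor expansion or by noting that A is similar to its Jordan form J, which has the same characteristic polynomial as A) gives
  χ_A(x) = x^3 - 12*x^2 + 48*x - 64
which factors as (x - 4)^3. The eigenvalues (with algebraic multiplicities) are λ = 4 with multiplicity 3.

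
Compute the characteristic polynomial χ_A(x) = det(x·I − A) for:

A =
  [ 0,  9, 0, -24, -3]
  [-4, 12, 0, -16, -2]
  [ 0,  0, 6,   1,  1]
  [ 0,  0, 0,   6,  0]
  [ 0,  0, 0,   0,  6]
x^5 - 30*x^4 + 360*x^3 - 2160*x^2 + 6480*x - 7776

Expanding det(x·I − A) (e.g. by cofactor expansion or by noting that A is similar to its Jordan form J, which has the same characteristic polynomial as A) gives
  χ_A(x) = x^5 - 30*x^4 + 360*x^3 - 2160*x^2 + 6480*x - 7776
which factors as (x - 6)^5. The eigenvalues (with algebraic multiplicities) are λ = 6 with multiplicity 5.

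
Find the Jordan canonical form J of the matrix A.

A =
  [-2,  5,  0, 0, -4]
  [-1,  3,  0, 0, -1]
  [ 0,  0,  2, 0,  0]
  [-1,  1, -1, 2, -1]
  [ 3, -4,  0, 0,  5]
J_3(2) ⊕ J_2(2)

The characteristic polynomial is
  det(x·I − A) = x^5 - 10*x^4 + 40*x^3 - 80*x^2 + 80*x - 32 = (x - 2)^5

Eigenvalues and multiplicities (the geometric multiplicity of λ is n − rank(A − λI), which equals the number of Jordan blocks for λ):
  λ = 2: algebraic multiplicity = 5, geometric multiplicity = 2

Determining the block sizes for each eigenvalue:
  λ = 2: with am = 5 and gm = 2, the partition is not yet determined (e.g. several partitions of 5 into 2 parts exist). Let N = A − (2)·I. Computing rank(N^1) = 3, rank(N^2) = 1, rank(N^3) = 0; the number of blocks of size ≥ j is rank(N^{j−1}) − rank(N^j), giving [2, 2, 1]. So we have 1 block(s) of size 3, 1 block(s) of size 2 → block sizes [3, 2]

Assembling the blocks gives a Jordan form
J =
  [2, 1, 0, 0, 0]
  [0, 2, 1, 0, 0]
  [0, 0, 2, 0, 0]
  [0, 0, 0, 2, 1]
  [0, 0, 0, 0, 2]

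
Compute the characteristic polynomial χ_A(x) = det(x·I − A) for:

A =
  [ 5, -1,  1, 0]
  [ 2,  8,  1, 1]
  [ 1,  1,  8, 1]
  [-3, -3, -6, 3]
x^4 - 24*x^3 + 216*x^2 - 864*x + 1296

Expanding det(x·I − A) (e.g. by cofactor expansion or by noting that A is similar to its Jordan form J, which has the same characteristic polynomial as A) gives
  χ_A(x) = x^4 - 24*x^3 + 216*x^2 - 864*x + 1296
which factors as (x - 6)^4. The eigenvalues (with algebraic multiplicities) are λ = 6 with multiplicity 4.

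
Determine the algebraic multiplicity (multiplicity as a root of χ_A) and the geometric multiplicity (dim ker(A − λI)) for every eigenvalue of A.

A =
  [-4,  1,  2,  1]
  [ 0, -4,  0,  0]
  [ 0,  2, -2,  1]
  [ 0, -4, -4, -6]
λ = -4: alg = 4, geom = 2

Step 1 — factor the characteristic polynomial to read off the algebraic multiplicities:
  χ_A(x) = (x + 4)^4

Step 2 — compute geometric multiplicities via the rank-nullity identity g(λ) = n − rank(A − λI):
  rank(A − (-4)·I) = 2, so dim ker(A − (-4)·I) = n − 2 = 2

Summary:
  λ = -4: algebraic multiplicity = 4, geometric multiplicity = 2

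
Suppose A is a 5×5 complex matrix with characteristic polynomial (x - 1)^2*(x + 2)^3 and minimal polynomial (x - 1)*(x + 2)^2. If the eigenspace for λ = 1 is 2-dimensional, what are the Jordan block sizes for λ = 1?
Block sizes for λ = 1: [1, 1]

Step 1 — from the characteristic polynomial, algebraic multiplicity of λ = 1 is 2. From dim ker(A − (1)·I) = 2, there are exactly 2 Jordan blocks for λ = 1.
Step 2 — from the minimal polynomial, the factor (x − 1) tells us the largest block for λ = 1 has size 1.
Step 3 — with total size 2, 2 blocks, and largest block 1, the block sizes (in nonincreasing order) are [1, 1].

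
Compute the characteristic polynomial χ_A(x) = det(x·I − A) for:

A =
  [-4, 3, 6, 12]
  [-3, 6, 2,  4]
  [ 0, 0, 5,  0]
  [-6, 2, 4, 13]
x^4 - 20*x^3 + 150*x^2 - 500*x + 625

Expanding det(x·I − A) (e.g. by cofactor expansion or by noting that A is similar to its Jordan form J, which has the same characteristic polynomial as A) gives
  χ_A(x) = x^4 - 20*x^3 + 150*x^2 - 500*x + 625
which factors as (x - 5)^4. The eigenvalues (with algebraic multiplicities) are λ = 5 with multiplicity 4.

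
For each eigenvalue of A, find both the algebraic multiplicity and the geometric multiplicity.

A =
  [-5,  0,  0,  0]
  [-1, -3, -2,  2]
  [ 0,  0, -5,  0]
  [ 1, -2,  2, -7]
λ = -5: alg = 4, geom = 3

Step 1 — factor the characteristic polynomial to read off the algebraic multiplicities:
  χ_A(x) = (x + 5)^4

Step 2 — compute geometric multiplicities via the rank-nullity identity g(λ) = n − rank(A − λI):
  rank(A − (-5)·I) = 1, so dim ker(A − (-5)·I) = n − 1 = 3

Summary:
  λ = -5: algebraic multiplicity = 4, geometric multiplicity = 3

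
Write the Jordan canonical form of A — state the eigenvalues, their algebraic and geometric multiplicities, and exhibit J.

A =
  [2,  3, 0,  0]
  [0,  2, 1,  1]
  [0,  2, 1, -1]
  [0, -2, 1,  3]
J_3(2) ⊕ J_1(2)

The characteristic polynomial is
  det(x·I − A) = x^4 - 8*x^3 + 24*x^2 - 32*x + 16 = (x - 2)^4

Eigenvalues and multiplicities (the geometric multiplicity of λ is n − rank(A − λI), which equals the number of Jordan blocks for λ):
  λ = 2: algebraic multiplicity = 4, geometric multiplicity = 2

Determining the block sizes for each eigenvalue:
  λ = 2: with am = 4 and gm = 2, the partition is not yet determined (e.g. several partitions of 4 into 2 parts exist). Let N = A − (2)·I. Computing rank(N^1) = 2, rank(N^2) = 1, rank(N^3) = 0; the number of blocks of size ≥ j is rank(N^{j−1}) − rank(N^j), giving [2, 1, 1]. So we have 1 block(s) of size 3, 1 block(s) of size 1 → block sizes [3, 1]

Assembling the blocks gives a Jordan form
J =
  [2, 1, 0, 0]
  [0, 2, 1, 0]
  [0, 0, 2, 0]
  [0, 0, 0, 2]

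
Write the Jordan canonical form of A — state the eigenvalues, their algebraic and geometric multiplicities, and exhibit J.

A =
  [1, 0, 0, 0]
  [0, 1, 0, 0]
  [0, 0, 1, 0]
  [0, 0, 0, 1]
J_1(1) ⊕ J_1(1) ⊕ J_1(1) ⊕ J_1(1)

The characteristic polynomial is
  det(x·I − A) = x^4 - 4*x^3 + 6*x^2 - 4*x + 1 = (x - 1)^4

Eigenvalues and multiplicities (the geometric multiplicity of λ is n − rank(A − λI), which equals the number of Jordan blocks for λ):
  λ = 1: algebraic multiplicity = 4, geometric multiplicity = 4

Determining the block sizes for each eigenvalue:
  λ = 1: gm = am = 4, so every block has size 1 → block sizes [1, 1, 1, 1]

Assembling the blocks gives a Jordan form
J =
  [1, 0, 0, 0]
  [0, 1, 0, 0]
  [0, 0, 1, 0]
  [0, 0, 0, 1]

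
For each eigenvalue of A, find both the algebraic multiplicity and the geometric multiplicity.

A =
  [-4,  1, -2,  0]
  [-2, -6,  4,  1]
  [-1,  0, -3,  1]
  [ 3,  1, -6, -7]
λ = -5: alg = 4, geom = 2

Step 1 — factor the characteristic polynomial to read off the algebraic multiplicities:
  χ_A(x) = (x + 5)^4

Step 2 — compute geometric multiplicities via the rank-nullity identity g(λ) = n − rank(A − λI):
  rank(A − (-5)·I) = 2, so dim ker(A − (-5)·I) = n − 2 = 2

Summary:
  λ = -5: algebraic multiplicity = 4, geometric multiplicity = 2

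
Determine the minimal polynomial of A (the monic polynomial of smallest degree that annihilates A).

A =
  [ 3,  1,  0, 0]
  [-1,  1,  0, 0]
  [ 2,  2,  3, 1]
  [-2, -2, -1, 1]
x^2 - 4*x + 4

The characteristic polynomial is χ_A(x) = (x - 2)^4, so the eigenvalues are known. The minimal polynomial is
  m_A(x) = Π_λ (x − λ)^{k_λ}
where k_λ is the size of the *largest* Jordan block for λ (equivalently, the smallest k with (A − λI)^k v = 0 for every generalised eigenvector v of λ).

  λ = 2: largest Jordan block has size 2, contributing (x − 2)^2

So m_A(x) = (x - 2)^2 = x^2 - 4*x + 4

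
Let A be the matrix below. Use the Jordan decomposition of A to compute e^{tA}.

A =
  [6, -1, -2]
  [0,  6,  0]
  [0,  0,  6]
e^{tA} =
  [exp(6*t), -t*exp(6*t), -2*t*exp(6*t)]
  [0, exp(6*t), 0]
  [0, 0, exp(6*t)]

Strategy: write A = P · J · P⁻¹ where J is a Jordan canonical form, so e^{tA} = P · e^{tJ} · P⁻¹, and e^{tJ} can be computed block-by-block.

A has Jordan form
J =
  [6, 1, 0]
  [0, 6, 0]
  [0, 0, 6]
(up to reordering of blocks).

Per-block formulas:
  For a 2×2 Jordan block J_2(6): exp(t · J_2(6)) = e^(6t)·(I + t·N), where N is the 2×2 nilpotent shift.
  For a 1×1 block at λ = 6: exp(t · [6]) = [e^(6t)].

After assembling e^{tJ} and conjugating by P, we get:

e^{tA} =
  [exp(6*t), -t*exp(6*t), -2*t*exp(6*t)]
  [0, exp(6*t), 0]
  [0, 0, exp(6*t)]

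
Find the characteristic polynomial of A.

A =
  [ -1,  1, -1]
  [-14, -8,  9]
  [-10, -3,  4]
x^3 + 5*x^2 + 3*x - 9

Expanding det(x·I − A) (e.g. by cofactor expansion or by noting that A is similar to its Jordan form J, which has the same characteristic polynomial as A) gives
  χ_A(x) = x^3 + 5*x^2 + 3*x - 9
which factors as (x - 1)*(x + 3)^2. The eigenvalues (with algebraic multiplicities) are λ = -3 with multiplicity 2, λ = 1 with multiplicity 1.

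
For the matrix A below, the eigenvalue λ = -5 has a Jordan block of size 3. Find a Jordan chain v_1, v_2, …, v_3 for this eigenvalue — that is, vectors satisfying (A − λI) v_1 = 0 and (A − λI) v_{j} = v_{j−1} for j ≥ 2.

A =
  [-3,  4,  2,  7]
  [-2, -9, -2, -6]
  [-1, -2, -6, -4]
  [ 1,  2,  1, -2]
A Jordan chain for λ = -5 of length 3:
v_1 = (1, 0, -1, 0)ᵀ
v_2 = (2, -2, -1, 1)ᵀ
v_3 = (1, 0, 0, 0)ᵀ

Let N = A − (-5)·I. We want v_3 with N^3 v_3 = 0 but N^2 v_3 ≠ 0; then v_{j-1} := N · v_j for j = 3, …, 2.

Pick v_3 = (1, 0, 0, 0)ᵀ.
Then v_2 = N · v_3 = (2, -2, -1, 1)ᵀ.
Then v_1 = N · v_2 = (1, 0, -1, 0)ᵀ.

Sanity check: (A − (-5)·I) v_1 = (0, 0, 0, 0)ᵀ = 0. ✓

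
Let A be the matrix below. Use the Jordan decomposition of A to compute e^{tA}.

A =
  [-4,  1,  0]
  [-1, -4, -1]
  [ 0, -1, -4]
e^{tA} =
  [-t^2*exp(-4*t)/2 + exp(-4*t), t*exp(-4*t), -t^2*exp(-4*t)/2]
  [-t*exp(-4*t), exp(-4*t), -t*exp(-4*t)]
  [t^2*exp(-4*t)/2, -t*exp(-4*t), t^2*exp(-4*t)/2 + exp(-4*t)]

Strategy: write A = P · J · P⁻¹ where J is a Jordan canonical form, so e^{tA} = P · e^{tJ} · P⁻¹, and e^{tJ} can be computed block-by-block.

A has Jordan form
J =
  [-4,  1,  0]
  [ 0, -4,  1]
  [ 0,  0, -4]
(up to reordering of blocks).

Per-block formulas:
  For a 3×3 Jordan block J_3(-4): exp(t · J_3(-4)) = e^(-4t)·(I + t·N + (t^2/2)·N^2), where N is the 3×3 nilpotent shift.

After assembling e^{tJ} and conjugating by P, we get:

e^{tA} =
  [-t^2*exp(-4*t)/2 + exp(-4*t), t*exp(-4*t), -t^2*exp(-4*t)/2]
  [-t*exp(-4*t), exp(-4*t), -t*exp(-4*t)]
  [t^2*exp(-4*t)/2, -t*exp(-4*t), t^2*exp(-4*t)/2 + exp(-4*t)]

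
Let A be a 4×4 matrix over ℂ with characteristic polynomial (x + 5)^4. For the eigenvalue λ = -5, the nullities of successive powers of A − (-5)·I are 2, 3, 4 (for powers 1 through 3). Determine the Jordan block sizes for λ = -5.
Block sizes for λ = -5: [3, 1]

From the dimensions of kernels of powers, the number of Jordan blocks of size at least j is d_j − d_{j−1} where d_j = dim ker(N^j) (with d_0 = 0). Computing the differences gives [2, 1, 1].
The number of blocks of size exactly k is (#blocks of size ≥ k) − (#blocks of size ≥ k + 1), so the partition is: 1 block(s) of size 1, 1 block(s) of size 3.
In nonincreasing order the block sizes are [3, 1].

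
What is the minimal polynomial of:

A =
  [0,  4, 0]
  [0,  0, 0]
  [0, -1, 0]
x^2

The characteristic polynomial is χ_A(x) = x^3, so the eigenvalues are known. The minimal polynomial is
  m_A(x) = Π_λ (x − λ)^{k_λ}
where k_λ is the size of the *largest* Jordan block for λ (equivalently, the smallest k with (A − λI)^k v = 0 for every generalised eigenvector v of λ).

  λ = 0: largest Jordan block has size 2, contributing (x − 0)^2

So m_A(x) = x^2 = x^2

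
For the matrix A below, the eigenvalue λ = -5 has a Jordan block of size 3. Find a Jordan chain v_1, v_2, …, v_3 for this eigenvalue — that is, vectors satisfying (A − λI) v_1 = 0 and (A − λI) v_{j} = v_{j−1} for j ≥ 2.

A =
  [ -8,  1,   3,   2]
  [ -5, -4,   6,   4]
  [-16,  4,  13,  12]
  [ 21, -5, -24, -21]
A Jordan chain for λ = -5 of length 3:
v_1 = (-2, -2, -8, 10)ᵀ
v_2 = (-3, -5, -16, 21)ᵀ
v_3 = (1, 0, 0, 0)ᵀ

Let N = A − (-5)·I. We want v_3 with N^3 v_3 = 0 but N^2 v_3 ≠ 0; then v_{j-1} := N · v_j for j = 3, …, 2.

Pick v_3 = (1, 0, 0, 0)ᵀ.
Then v_2 = N · v_3 = (-3, -5, -16, 21)ᵀ.
Then v_1 = N · v_2 = (-2, -2, -8, 10)ᵀ.

Sanity check: (A − (-5)·I) v_1 = (0, 0, 0, 0)ᵀ = 0. ✓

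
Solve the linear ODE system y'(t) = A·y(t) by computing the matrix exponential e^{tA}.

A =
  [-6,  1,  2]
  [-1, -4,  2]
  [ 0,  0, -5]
e^{tA} =
  [-t*exp(-5*t) + exp(-5*t), t*exp(-5*t), 2*t*exp(-5*t)]
  [-t*exp(-5*t), t*exp(-5*t) + exp(-5*t), 2*t*exp(-5*t)]
  [0, 0, exp(-5*t)]

Strategy: write A = P · J · P⁻¹ where J is a Jordan canonical form, so e^{tA} = P · e^{tJ} · P⁻¹, and e^{tJ} can be computed block-by-block.

A has Jordan form
J =
  [-5,  1,  0]
  [ 0, -5,  0]
  [ 0,  0, -5]
(up to reordering of blocks).

Per-block formulas:
  For a 1×1 block at λ = -5: exp(t · [-5]) = [e^(-5t)].
  For a 2×2 Jordan block J_2(-5): exp(t · J_2(-5)) = e^(-5t)·(I + t·N), where N is the 2×2 nilpotent shift.

After assembling e^{tJ} and conjugating by P, we get:

e^{tA} =
  [-t*exp(-5*t) + exp(-5*t), t*exp(-5*t), 2*t*exp(-5*t)]
  [-t*exp(-5*t), t*exp(-5*t) + exp(-5*t), 2*t*exp(-5*t)]
  [0, 0, exp(-5*t)]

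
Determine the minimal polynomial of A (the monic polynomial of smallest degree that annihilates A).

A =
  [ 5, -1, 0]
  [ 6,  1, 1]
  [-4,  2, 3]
x^3 - 9*x^2 + 27*x - 27

The characteristic polynomial is χ_A(x) = (x - 3)^3, so the eigenvalues are known. The minimal polynomial is
  m_A(x) = Π_λ (x − λ)^{k_λ}
where k_λ is the size of the *largest* Jordan block for λ (equivalently, the smallest k with (A − λI)^k v = 0 for every generalised eigenvector v of λ).

  λ = 3: largest Jordan block has size 3, contributing (x − 3)^3

So m_A(x) = (x - 3)^3 = x^3 - 9*x^2 + 27*x - 27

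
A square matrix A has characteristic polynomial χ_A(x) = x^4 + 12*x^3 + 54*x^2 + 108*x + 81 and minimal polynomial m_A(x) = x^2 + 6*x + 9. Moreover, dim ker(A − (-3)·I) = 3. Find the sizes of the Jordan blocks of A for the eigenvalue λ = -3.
Block sizes for λ = -3: [2, 1, 1]

Step 1 — from the characteristic polynomial, algebraic multiplicity of λ = -3 is 4. From dim ker(A − (-3)·I) = 3, there are exactly 3 Jordan blocks for λ = -3.
Step 2 — from the minimal polynomial, the factor (x + 3)^2 tells us the largest block for λ = -3 has size 2.
Step 3 — with total size 4, 3 blocks, and largest block 2, the block sizes (in nonincreasing order) are [2, 1, 1].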